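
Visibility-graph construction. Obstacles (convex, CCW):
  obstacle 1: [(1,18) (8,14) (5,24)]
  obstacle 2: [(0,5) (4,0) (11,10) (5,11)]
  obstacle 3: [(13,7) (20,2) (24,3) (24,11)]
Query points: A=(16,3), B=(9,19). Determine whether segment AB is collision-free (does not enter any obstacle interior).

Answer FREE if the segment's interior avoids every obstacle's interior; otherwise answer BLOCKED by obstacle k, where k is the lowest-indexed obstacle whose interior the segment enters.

BLOCKED by obstacle 3

Obstacle 1 [(1,18) (8,14) (5,24)]:
  edge (1,18)–(8,14): clear
  edge (8,14)–(5,24): clear
  edge (5,24)–(1,18): clear
  midpoint (25/2,11) outside
  → clear
Obstacle 2 [(0,5) (4,0) (11,10) (5,11)]:
  edge (0,5)–(4,0): clear
  edge (4,0)–(11,10): clear
  edge (11,10)–(5,11): clear
  edge (5,11)–(0,5): clear
  midpoint (25/2,11) outside
  → clear
Obstacle 3 [(13,7) (20,2) (24,3) (24,11)]:
  edge (13,7)–(20,2): crosses AB
  edge (20,2)–(24,3): clear
  edge (24,3)–(24,11): clear
  edge (24,11)–(13,7): crosses AB
  → BLOCKED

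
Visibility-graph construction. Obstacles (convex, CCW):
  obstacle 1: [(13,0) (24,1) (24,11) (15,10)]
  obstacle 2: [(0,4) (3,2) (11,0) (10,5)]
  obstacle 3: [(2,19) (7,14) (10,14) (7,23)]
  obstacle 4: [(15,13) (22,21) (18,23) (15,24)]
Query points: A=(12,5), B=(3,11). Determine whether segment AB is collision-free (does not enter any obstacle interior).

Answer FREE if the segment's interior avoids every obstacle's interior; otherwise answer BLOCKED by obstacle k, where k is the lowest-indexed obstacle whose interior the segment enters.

FREE

Obstacle 1 [(13,0) (24,1) (24,11) (15,10)]:
  edge (13,0)–(24,1): clear
  edge (24,1)–(24,11): clear
  edge (24,11)–(15,10): clear
  edge (15,10)–(13,0): clear
  midpoint (15/2,8) outside
  → clear
Obstacle 2 [(0,4) (3,2) (11,0) (10,5)]:
  edge (0,4)–(3,2): clear
  edge (3,2)–(11,0): clear
  edge (11,0)–(10,5): clear
  edge (10,5)–(0,4): clear
  midpoint (15/2,8) outside
  → clear
Obstacle 3 [(2,19) (7,14) (10,14) (7,23)]:
  edge (2,19)–(7,14): clear
  edge (7,14)–(10,14): clear
  edge (10,14)–(7,23): clear
  edge (7,23)–(2,19): clear
  midpoint (15/2,8) outside
  → clear
Obstacle 4 [(15,13) (22,21) (18,23) (15,24)]:
  edge (15,13)–(22,21): clear
  edge (22,21)–(18,23): clear
  edge (18,23)–(15,24): clear
  edge (15,24)–(15,13): clear
  midpoint (15/2,8) outside
  → clear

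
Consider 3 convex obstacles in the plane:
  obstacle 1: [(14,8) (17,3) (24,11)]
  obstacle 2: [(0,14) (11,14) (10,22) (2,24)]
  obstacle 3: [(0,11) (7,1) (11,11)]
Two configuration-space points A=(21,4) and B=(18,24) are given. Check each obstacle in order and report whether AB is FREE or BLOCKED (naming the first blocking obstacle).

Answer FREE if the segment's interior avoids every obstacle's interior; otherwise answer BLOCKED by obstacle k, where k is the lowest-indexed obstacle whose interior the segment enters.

Obstacle 1 [(14,8) (17,3) (24,11)]:
  edge (14,8)–(17,3): clear
  edge (17,3)–(24,11): crosses AB
  edge (24,11)–(14,8): crosses AB
  → BLOCKED
Obstacle 2 [(0,14) (11,14) (10,22) (2,24)]:
  edge (0,14)–(11,14): clear
  edge (11,14)–(10,22): clear
  edge (10,22)–(2,24): clear
  edge (2,24)–(0,14): clear
  midpoint (39/2,14) outside
  → clear
Obstacle 3 [(0,11) (7,1) (11,11)]:
  edge (0,11)–(7,1): clear
  edge (7,1)–(11,11): clear
  edge (11,11)–(0,11): clear
  midpoint (39/2,14) outside
  → clear

BLOCKED by obstacle 1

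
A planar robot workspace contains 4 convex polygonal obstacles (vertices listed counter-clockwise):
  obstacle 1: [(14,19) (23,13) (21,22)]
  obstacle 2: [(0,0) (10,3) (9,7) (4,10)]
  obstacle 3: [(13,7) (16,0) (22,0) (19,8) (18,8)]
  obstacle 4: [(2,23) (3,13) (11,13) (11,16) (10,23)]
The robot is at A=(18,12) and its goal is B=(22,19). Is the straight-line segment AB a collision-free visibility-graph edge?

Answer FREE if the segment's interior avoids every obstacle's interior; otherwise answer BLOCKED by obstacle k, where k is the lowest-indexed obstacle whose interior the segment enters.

BLOCKED by obstacle 1

Obstacle 1 [(14,19) (23,13) (21,22)]:
  edge (14,19)–(23,13): crosses AB
  edge (23,13)–(21,22): crosses AB
  edge (21,22)–(14,19): clear
  → BLOCKED
Obstacle 2 [(0,0) (10,3) (9,7) (4,10)]:
  edge (0,0)–(10,3): clear
  edge (10,3)–(9,7): clear
  edge (9,7)–(4,10): clear
  edge (4,10)–(0,0): clear
  midpoint (20,31/2) outside
  → clear
Obstacle 3 [(13,7) (16,0) (22,0) (19,8) (18,8)]:
  edge (13,7)–(16,0): clear
  edge (16,0)–(22,0): clear
  edge (22,0)–(19,8): clear
  edge (19,8)–(18,8): clear
  edge (18,8)–(13,7): clear
  midpoint (20,31/2) outside
  → clear
Obstacle 4 [(2,23) (3,13) (11,13) (11,16) (10,23)]:
  edge (2,23)–(3,13): clear
  edge (3,13)–(11,13): clear
  edge (11,13)–(11,16): clear
  edge (11,16)–(10,23): clear
  edge (10,23)–(2,23): clear
  midpoint (20,31/2) outside
  → clear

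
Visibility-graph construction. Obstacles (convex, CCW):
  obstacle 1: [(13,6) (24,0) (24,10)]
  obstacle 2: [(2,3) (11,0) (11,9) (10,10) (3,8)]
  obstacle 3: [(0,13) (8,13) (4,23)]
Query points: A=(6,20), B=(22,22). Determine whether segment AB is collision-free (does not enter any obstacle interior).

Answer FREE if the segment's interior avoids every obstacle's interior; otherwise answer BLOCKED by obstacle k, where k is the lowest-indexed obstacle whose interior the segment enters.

FREE

Obstacle 1 [(13,6) (24,0) (24,10)]:
  edge (13,6)–(24,0): clear
  edge (24,0)–(24,10): clear
  edge (24,10)–(13,6): clear
  midpoint (14,21) outside
  → clear
Obstacle 2 [(2,3) (11,0) (11,9) (10,10) (3,8)]:
  edge (2,3)–(11,0): clear
  edge (11,0)–(11,9): clear
  edge (11,9)–(10,10): clear
  edge (10,10)–(3,8): clear
  edge (3,8)–(2,3): clear
  midpoint (14,21) outside
  → clear
Obstacle 3 [(0,13) (8,13) (4,23)]:
  edge (0,13)–(8,13): clear
  edge (8,13)–(4,23): clear
  edge (4,23)–(0,13): clear
  midpoint (14,21) outside
  → clear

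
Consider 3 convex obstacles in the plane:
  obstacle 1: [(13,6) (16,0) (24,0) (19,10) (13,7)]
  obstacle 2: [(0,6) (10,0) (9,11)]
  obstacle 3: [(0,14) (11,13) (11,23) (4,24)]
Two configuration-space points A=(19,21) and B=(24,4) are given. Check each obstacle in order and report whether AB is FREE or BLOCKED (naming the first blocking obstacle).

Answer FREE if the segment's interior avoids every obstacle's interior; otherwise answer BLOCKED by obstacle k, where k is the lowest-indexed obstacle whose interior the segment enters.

Obstacle 1 [(13,6) (16,0) (24,0) (19,10) (13,7)]:
  edge (13,6)–(16,0): clear
  edge (16,0)–(24,0): clear
  edge (24,0)–(19,10): clear
  edge (19,10)–(13,7): clear
  edge (13,7)–(13,6): clear
  midpoint (43/2,25/2) outside
  → clear
Obstacle 2 [(0,6) (10,0) (9,11)]:
  edge (0,6)–(10,0): clear
  edge (10,0)–(9,11): clear
  edge (9,11)–(0,6): clear
  midpoint (43/2,25/2) outside
  → clear
Obstacle 3 [(0,14) (11,13) (11,23) (4,24)]:
  edge (0,14)–(11,13): clear
  edge (11,13)–(11,23): clear
  edge (11,23)–(4,24): clear
  edge (4,24)–(0,14): clear
  midpoint (43/2,25/2) outside
  → clear

FREE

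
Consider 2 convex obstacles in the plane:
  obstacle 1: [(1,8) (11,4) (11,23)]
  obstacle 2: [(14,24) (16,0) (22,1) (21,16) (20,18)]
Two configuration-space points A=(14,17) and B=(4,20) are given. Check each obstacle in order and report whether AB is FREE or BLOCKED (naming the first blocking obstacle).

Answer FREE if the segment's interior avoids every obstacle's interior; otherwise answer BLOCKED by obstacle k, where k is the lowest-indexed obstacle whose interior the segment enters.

BLOCKED by obstacle 1

Obstacle 1 [(1,8) (11,4) (11,23)]:
  edge (1,8)–(11,4): clear
  edge (11,4)–(11,23): crosses AB
  edge (11,23)–(1,8): crosses AB
  → BLOCKED
Obstacle 2 [(14,24) (16,0) (22,1) (21,16) (20,18)]:
  edge (14,24)–(16,0): clear
  edge (16,0)–(22,1): clear
  edge (22,1)–(21,16): clear
  edge (21,16)–(20,18): clear
  edge (20,18)–(14,24): clear
  midpoint (9,37/2) outside
  → clear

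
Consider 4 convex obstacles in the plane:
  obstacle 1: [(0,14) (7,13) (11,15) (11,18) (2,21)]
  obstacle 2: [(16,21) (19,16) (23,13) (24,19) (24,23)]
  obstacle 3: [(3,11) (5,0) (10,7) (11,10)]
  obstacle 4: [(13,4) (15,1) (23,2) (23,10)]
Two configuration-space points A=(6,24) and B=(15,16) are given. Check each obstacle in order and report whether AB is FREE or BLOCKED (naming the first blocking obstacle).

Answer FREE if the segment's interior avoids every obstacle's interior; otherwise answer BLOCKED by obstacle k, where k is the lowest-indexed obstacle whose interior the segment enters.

FREE

Obstacle 1 [(0,14) (7,13) (11,15) (11,18) (2,21)]:
  edge (0,14)–(7,13): clear
  edge (7,13)–(11,15): clear
  edge (11,15)–(11,18): clear
  edge (11,18)–(2,21): clear
  edge (2,21)–(0,14): clear
  midpoint (21/2,20) outside
  → clear
Obstacle 2 [(16,21) (19,16) (23,13) (24,19) (24,23)]:
  edge (16,21)–(19,16): clear
  edge (19,16)–(23,13): clear
  edge (23,13)–(24,19): clear
  edge (24,19)–(24,23): clear
  edge (24,23)–(16,21): clear
  midpoint (21/2,20) outside
  → clear
Obstacle 3 [(3,11) (5,0) (10,7) (11,10)]:
  edge (3,11)–(5,0): clear
  edge (5,0)–(10,7): clear
  edge (10,7)–(11,10): clear
  edge (11,10)–(3,11): clear
  midpoint (21/2,20) outside
  → clear
Obstacle 4 [(13,4) (15,1) (23,2) (23,10)]:
  edge (13,4)–(15,1): clear
  edge (15,1)–(23,2): clear
  edge (23,2)–(23,10): clear
  edge (23,10)–(13,4): clear
  midpoint (21/2,20) outside
  → clear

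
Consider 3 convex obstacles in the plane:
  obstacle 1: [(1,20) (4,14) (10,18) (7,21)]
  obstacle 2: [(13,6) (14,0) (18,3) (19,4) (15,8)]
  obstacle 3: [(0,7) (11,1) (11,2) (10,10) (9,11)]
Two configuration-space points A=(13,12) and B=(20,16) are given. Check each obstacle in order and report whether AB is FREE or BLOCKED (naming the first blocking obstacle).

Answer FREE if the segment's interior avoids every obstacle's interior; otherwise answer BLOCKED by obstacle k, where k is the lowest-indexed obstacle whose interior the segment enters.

Obstacle 1 [(1,20) (4,14) (10,18) (7,21)]:
  edge (1,20)–(4,14): clear
  edge (4,14)–(10,18): clear
  edge (10,18)–(7,21): clear
  edge (7,21)–(1,20): clear
  midpoint (33/2,14) outside
  → clear
Obstacle 2 [(13,6) (14,0) (18,3) (19,4) (15,8)]:
  edge (13,6)–(14,0): clear
  edge (14,0)–(18,3): clear
  edge (18,3)–(19,4): clear
  edge (19,4)–(15,8): clear
  edge (15,8)–(13,6): clear
  midpoint (33/2,14) outside
  → clear
Obstacle 3 [(0,7) (11,1) (11,2) (10,10) (9,11)]:
  edge (0,7)–(11,1): clear
  edge (11,1)–(11,2): clear
  edge (11,2)–(10,10): clear
  edge (10,10)–(9,11): clear
  edge (9,11)–(0,7): clear
  midpoint (33/2,14) outside
  → clear

FREE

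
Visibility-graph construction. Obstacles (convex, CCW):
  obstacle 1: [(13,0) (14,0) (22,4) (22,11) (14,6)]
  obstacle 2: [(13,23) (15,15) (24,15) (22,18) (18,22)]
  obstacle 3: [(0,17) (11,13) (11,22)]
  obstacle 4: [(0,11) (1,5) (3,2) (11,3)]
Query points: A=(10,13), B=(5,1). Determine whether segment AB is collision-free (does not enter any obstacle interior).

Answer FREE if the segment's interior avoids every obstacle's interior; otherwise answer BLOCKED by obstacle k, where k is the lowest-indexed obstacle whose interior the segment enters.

BLOCKED by obstacle 4

Obstacle 1 [(13,0) (14,0) (22,4) (22,11) (14,6)]:
  edge (13,0)–(14,0): clear
  edge (14,0)–(22,4): clear
  edge (22,4)–(22,11): clear
  edge (22,11)–(14,6): clear
  edge (14,6)–(13,0): clear
  midpoint (15/2,7) outside
  → clear
Obstacle 2 [(13,23) (15,15) (24,15) (22,18) (18,22)]:
  edge (13,23)–(15,15): clear
  edge (15,15)–(24,15): clear
  edge (24,15)–(22,18): clear
  edge (22,18)–(18,22): clear
  edge (18,22)–(13,23): clear
  midpoint (15/2,7) outside
  → clear
Obstacle 3 [(0,17) (11,13) (11,22)]:
  edge (0,17)–(11,13): clear
  edge (11,13)–(11,22): clear
  edge (11,22)–(0,17): clear
  midpoint (15/2,7) outside
  → clear
Obstacle 4 [(0,11) (1,5) (3,2) (11,3)]:
  edge (0,11)–(1,5): clear
  edge (1,5)–(3,2): clear
  edge (3,2)–(11,3): crosses AB
  edge (11,3)–(0,11): crosses AB
  → BLOCKED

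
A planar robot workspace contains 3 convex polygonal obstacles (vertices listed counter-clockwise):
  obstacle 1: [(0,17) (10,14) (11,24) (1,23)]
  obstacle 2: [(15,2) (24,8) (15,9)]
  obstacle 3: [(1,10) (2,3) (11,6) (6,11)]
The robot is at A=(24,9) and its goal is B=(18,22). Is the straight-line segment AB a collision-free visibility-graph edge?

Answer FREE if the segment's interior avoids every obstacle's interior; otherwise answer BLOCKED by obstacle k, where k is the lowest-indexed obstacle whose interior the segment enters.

FREE

Obstacle 1 [(0,17) (10,14) (11,24) (1,23)]:
  edge (0,17)–(10,14): clear
  edge (10,14)–(11,24): clear
  edge (11,24)–(1,23): clear
  edge (1,23)–(0,17): clear
  midpoint (21,31/2) outside
  → clear
Obstacle 2 [(15,2) (24,8) (15,9)]:
  edge (15,2)–(24,8): clear
  edge (24,8)–(15,9): clear
  edge (15,9)–(15,2): clear
  midpoint (21,31/2) outside
  → clear
Obstacle 3 [(1,10) (2,3) (11,6) (6,11)]:
  edge (1,10)–(2,3): clear
  edge (2,3)–(11,6): clear
  edge (11,6)–(6,11): clear
  edge (6,11)–(1,10): clear
  midpoint (21,31/2) outside
  → clear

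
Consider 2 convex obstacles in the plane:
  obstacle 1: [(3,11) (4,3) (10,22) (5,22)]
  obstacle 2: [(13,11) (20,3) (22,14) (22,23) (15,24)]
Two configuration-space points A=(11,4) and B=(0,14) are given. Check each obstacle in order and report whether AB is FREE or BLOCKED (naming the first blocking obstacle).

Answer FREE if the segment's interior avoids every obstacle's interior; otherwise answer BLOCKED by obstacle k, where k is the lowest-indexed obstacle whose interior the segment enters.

BLOCKED by obstacle 1

Obstacle 1 [(3,11) (4,3) (10,22) (5,22)]:
  edge (3,11)–(4,3): clear
  edge (4,3)–(10,22): crosses AB
  edge (10,22)–(5,22): clear
  edge (5,22)–(3,11): crosses AB
  → BLOCKED
Obstacle 2 [(13,11) (20,3) (22,14) (22,23) (15,24)]:
  edge (13,11)–(20,3): clear
  edge (20,3)–(22,14): clear
  edge (22,14)–(22,23): clear
  edge (22,23)–(15,24): clear
  edge (15,24)–(13,11): clear
  midpoint (11/2,9) outside
  → clear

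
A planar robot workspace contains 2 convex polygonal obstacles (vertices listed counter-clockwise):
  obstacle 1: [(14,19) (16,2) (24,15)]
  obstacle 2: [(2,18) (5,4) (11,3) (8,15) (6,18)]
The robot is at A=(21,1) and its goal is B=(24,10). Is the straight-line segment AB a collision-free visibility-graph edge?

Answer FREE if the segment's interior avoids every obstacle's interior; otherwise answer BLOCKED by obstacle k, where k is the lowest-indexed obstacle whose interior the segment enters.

FREE

Obstacle 1 [(14,19) (16,2) (24,15)]:
  edge (14,19)–(16,2): clear
  edge (16,2)–(24,15): clear
  edge (24,15)–(14,19): clear
  midpoint (45/2,11/2) outside
  → clear
Obstacle 2 [(2,18) (5,4) (11,3) (8,15) (6,18)]:
  edge (2,18)–(5,4): clear
  edge (5,4)–(11,3): clear
  edge (11,3)–(8,15): clear
  edge (8,15)–(6,18): clear
  edge (6,18)–(2,18): clear
  midpoint (45/2,11/2) outside
  → clear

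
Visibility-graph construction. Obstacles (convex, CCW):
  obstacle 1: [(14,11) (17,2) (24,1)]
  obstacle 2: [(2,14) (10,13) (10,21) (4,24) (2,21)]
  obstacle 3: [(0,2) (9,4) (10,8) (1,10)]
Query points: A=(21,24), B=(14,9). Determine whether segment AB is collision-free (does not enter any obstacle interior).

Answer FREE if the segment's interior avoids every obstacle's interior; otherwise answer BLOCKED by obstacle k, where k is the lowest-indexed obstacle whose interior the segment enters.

BLOCKED by obstacle 1

Obstacle 1 [(14,11) (17,2) (24,1)]:
  edge (14,11)–(17,2): crosses AB
  edge (17,2)–(24,1): clear
  edge (24,1)–(14,11): crosses AB
  → BLOCKED
Obstacle 2 [(2,14) (10,13) (10,21) (4,24) (2,21)]:
  edge (2,14)–(10,13): clear
  edge (10,13)–(10,21): clear
  edge (10,21)–(4,24): clear
  edge (4,24)–(2,21): clear
  edge (2,21)–(2,14): clear
  midpoint (35/2,33/2) outside
  → clear
Obstacle 3 [(0,2) (9,4) (10,8) (1,10)]:
  edge (0,2)–(9,4): clear
  edge (9,4)–(10,8): clear
  edge (10,8)–(1,10): clear
  edge (1,10)–(0,2): clear
  midpoint (35/2,33/2) outside
  → clear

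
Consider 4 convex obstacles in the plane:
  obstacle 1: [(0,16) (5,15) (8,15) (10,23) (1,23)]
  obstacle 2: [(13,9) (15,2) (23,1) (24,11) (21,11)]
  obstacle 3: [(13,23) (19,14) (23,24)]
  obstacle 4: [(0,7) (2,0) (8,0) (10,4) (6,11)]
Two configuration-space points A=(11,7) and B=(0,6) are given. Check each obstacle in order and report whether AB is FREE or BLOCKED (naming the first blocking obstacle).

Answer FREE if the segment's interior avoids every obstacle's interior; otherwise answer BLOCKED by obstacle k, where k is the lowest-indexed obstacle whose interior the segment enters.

Obstacle 1 [(0,16) (5,15) (8,15) (10,23) (1,23)]:
  edge (0,16)–(5,15): clear
  edge (5,15)–(8,15): clear
  edge (8,15)–(10,23): clear
  edge (10,23)–(1,23): clear
  edge (1,23)–(0,16): clear
  midpoint (11/2,13/2) outside
  → clear
Obstacle 2 [(13,9) (15,2) (23,1) (24,11) (21,11)]:
  edge (13,9)–(15,2): clear
  edge (15,2)–(23,1): clear
  edge (23,1)–(24,11): clear
  edge (24,11)–(21,11): clear
  edge (21,11)–(13,9): clear
  midpoint (11/2,13/2) outside
  → clear
Obstacle 3 [(13,23) (19,14) (23,24)]:
  edge (13,23)–(19,14): clear
  edge (19,14)–(23,24): clear
  edge (23,24)–(13,23): clear
  midpoint (11/2,13/2) outside
  → clear
Obstacle 4 [(0,7) (2,0) (8,0) (10,4) (6,11)]:
  edge (0,7)–(2,0): crosses AB
  edge (2,0)–(8,0): clear
  edge (8,0)–(10,4): clear
  edge (10,4)–(6,11): crosses AB
  edge (6,11)–(0,7): clear
  → BLOCKED

BLOCKED by obstacle 4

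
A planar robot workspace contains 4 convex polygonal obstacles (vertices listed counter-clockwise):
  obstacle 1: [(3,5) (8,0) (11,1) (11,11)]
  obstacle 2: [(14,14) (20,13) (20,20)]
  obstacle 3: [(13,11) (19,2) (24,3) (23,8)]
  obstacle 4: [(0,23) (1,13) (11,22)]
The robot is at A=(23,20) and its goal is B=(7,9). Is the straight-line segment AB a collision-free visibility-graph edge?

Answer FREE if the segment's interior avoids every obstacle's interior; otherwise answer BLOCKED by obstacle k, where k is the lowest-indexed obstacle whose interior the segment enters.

BLOCKED by obstacle 2

Obstacle 1 [(3,5) (8,0) (11,1) (11,11)]:
  edge (3,5)–(8,0): clear
  edge (8,0)–(11,1): clear
  edge (11,1)–(11,11): clear
  edge (11,11)–(3,5): clear
  midpoint (15,29/2) outside
  → clear
Obstacle 2 [(14,14) (20,13) (20,20)]:
  edge (14,14)–(20,13): crosses AB
  edge (20,13)–(20,20): crosses AB
  edge (20,20)–(14,14): clear
  → BLOCKED
Obstacle 3 [(13,11) (19,2) (24,3) (23,8)]:
  edge (13,11)–(19,2): clear
  edge (19,2)–(24,3): clear
  edge (24,3)–(23,8): clear
  edge (23,8)–(13,11): clear
  midpoint (15,29/2) outside
  → clear
Obstacle 4 [(0,23) (1,13) (11,22)]:
  edge (0,23)–(1,13): clear
  edge (1,13)–(11,22): clear
  edge (11,22)–(0,23): clear
  midpoint (15,29/2) outside
  → clear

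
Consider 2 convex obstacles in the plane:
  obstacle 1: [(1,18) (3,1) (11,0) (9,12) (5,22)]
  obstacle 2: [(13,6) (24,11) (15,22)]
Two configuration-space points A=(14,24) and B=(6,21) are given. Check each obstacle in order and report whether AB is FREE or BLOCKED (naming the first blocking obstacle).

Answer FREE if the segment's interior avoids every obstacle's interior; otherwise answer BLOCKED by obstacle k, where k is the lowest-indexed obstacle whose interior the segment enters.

FREE

Obstacle 1 [(1,18) (3,1) (11,0) (9,12) (5,22)]:
  edge (1,18)–(3,1): clear
  edge (3,1)–(11,0): clear
  edge (11,0)–(9,12): clear
  edge (9,12)–(5,22): clear
  edge (5,22)–(1,18): clear
  midpoint (10,45/2) outside
  → clear
Obstacle 2 [(13,6) (24,11) (15,22)]:
  edge (13,6)–(24,11): clear
  edge (24,11)–(15,22): clear
  edge (15,22)–(13,6): clear
  midpoint (10,45/2) outside
  → clear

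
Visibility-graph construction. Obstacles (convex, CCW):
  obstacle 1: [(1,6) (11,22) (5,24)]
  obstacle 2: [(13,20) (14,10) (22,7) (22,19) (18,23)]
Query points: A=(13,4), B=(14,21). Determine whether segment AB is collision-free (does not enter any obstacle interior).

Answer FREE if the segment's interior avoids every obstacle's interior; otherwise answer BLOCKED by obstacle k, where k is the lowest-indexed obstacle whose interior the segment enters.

Obstacle 1 [(1,6) (11,22) (5,24)]:
  edge (1,6)–(11,22): clear
  edge (11,22)–(5,24): clear
  edge (5,24)–(1,6): clear
  midpoint (27/2,25/2) outside
  → clear
Obstacle 2 [(13,20) (14,10) (22,7) (22,19) (18,23)]:
  edge (13,20)–(14,10): crosses AB
  edge (14,10)–(22,7): clear
  edge (22,7)–(22,19): clear
  edge (22,19)–(18,23): clear
  edge (18,23)–(13,20): crosses AB
  → BLOCKED

BLOCKED by obstacle 2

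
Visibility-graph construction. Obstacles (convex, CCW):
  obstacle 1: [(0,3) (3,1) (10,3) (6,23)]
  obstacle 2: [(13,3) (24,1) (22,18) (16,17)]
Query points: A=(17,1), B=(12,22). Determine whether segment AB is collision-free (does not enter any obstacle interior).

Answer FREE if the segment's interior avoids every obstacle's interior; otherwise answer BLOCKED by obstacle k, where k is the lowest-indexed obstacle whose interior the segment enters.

BLOCKED by obstacle 2

Obstacle 1 [(0,3) (3,1) (10,3) (6,23)]:
  edge (0,3)–(3,1): clear
  edge (3,1)–(10,3): clear
  edge (10,3)–(6,23): clear
  edge (6,23)–(0,3): clear
  midpoint (29/2,23/2) outside
  → clear
Obstacle 2 [(13,3) (24,1) (22,18) (16,17)]:
  edge (13,3)–(24,1): crosses AB
  edge (24,1)–(22,18): clear
  edge (22,18)–(16,17): clear
  edge (16,17)–(13,3): crosses AB
  → BLOCKED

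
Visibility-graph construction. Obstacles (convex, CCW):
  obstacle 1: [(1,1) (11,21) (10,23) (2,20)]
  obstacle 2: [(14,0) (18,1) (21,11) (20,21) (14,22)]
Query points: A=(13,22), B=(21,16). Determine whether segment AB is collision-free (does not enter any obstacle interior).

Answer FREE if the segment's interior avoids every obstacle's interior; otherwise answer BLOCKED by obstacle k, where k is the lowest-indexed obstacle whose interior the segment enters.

BLOCKED by obstacle 2

Obstacle 1 [(1,1) (11,21) (10,23) (2,20)]:
  edge (1,1)–(11,21): clear
  edge (11,21)–(10,23): clear
  edge (10,23)–(2,20): clear
  edge (2,20)–(1,1): clear
  midpoint (17,19) outside
  → clear
Obstacle 2 [(14,0) (18,1) (21,11) (20,21) (14,22)]:
  edge (14,0)–(18,1): clear
  edge (18,1)–(21,11): clear
  edge (21,11)–(20,21): crosses AB
  edge (20,21)–(14,22): clear
  edge (14,22)–(14,0): crosses AB
  → BLOCKED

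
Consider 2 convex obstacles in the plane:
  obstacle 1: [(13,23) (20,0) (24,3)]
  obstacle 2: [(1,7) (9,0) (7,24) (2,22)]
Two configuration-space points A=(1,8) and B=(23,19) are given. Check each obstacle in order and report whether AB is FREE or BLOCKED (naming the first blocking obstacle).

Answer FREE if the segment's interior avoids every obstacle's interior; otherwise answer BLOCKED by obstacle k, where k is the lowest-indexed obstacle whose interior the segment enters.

Obstacle 1 [(13,23) (20,0) (24,3)]:
  edge (13,23)–(20,0): crosses AB
  edge (20,0)–(24,3): clear
  edge (24,3)–(13,23): crosses AB
  → BLOCKED
Obstacle 2 [(1,7) (9,0) (7,24) (2,22)]:
  edge (1,7)–(9,0): clear
  edge (9,0)–(7,24): crosses AB
  edge (7,24)–(2,22): clear
  edge (2,22)–(1,7): crosses AB
  → BLOCKED

BLOCKED by obstacle 1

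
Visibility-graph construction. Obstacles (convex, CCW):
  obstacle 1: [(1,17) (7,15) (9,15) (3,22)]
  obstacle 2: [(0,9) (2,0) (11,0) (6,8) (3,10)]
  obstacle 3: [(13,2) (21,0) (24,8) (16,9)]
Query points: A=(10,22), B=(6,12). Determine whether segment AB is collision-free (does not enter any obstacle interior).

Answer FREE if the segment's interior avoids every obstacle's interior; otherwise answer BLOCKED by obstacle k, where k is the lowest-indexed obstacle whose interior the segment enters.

Obstacle 1 [(1,17) (7,15) (9,15) (3,22)]:
  edge (1,17)–(7,15): clear
  edge (7,15)–(9,15): crosses AB
  edge (9,15)–(3,22): crosses AB
  edge (3,22)–(1,17): clear
  → BLOCKED
Obstacle 2 [(0,9) (2,0) (11,0) (6,8) (3,10)]:
  edge (0,9)–(2,0): clear
  edge (2,0)–(11,0): clear
  edge (11,0)–(6,8): clear
  edge (6,8)–(3,10): clear
  edge (3,10)–(0,9): clear
  midpoint (8,17) outside
  → clear
Obstacle 3 [(13,2) (21,0) (24,8) (16,9)]:
  edge (13,2)–(21,0): clear
  edge (21,0)–(24,8): clear
  edge (24,8)–(16,9): clear
  edge (16,9)–(13,2): clear
  midpoint (8,17) outside
  → clear

BLOCKED by obstacle 1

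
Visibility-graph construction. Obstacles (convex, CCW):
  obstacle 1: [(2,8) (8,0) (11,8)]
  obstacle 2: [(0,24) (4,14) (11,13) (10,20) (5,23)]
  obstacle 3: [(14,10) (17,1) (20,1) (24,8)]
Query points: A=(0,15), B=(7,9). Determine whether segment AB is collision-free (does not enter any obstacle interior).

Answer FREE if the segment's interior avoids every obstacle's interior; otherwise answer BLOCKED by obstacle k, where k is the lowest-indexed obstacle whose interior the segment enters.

Obstacle 1 [(2,8) (8,0) (11,8)]:
  edge (2,8)–(8,0): clear
  edge (8,0)–(11,8): clear
  edge (11,8)–(2,8): clear
  midpoint (7/2,12) outside
  → clear
Obstacle 2 [(0,24) (4,14) (11,13) (10,20) (5,23)]:
  edge (0,24)–(4,14): clear
  edge (4,14)–(11,13): clear
  edge (11,13)–(10,20): clear
  edge (10,20)–(5,23): clear
  edge (5,23)–(0,24): clear
  midpoint (7/2,12) outside
  → clear
Obstacle 3 [(14,10) (17,1) (20,1) (24,8)]:
  edge (14,10)–(17,1): clear
  edge (17,1)–(20,1): clear
  edge (20,1)–(24,8): clear
  edge (24,8)–(14,10): clear
  midpoint (7/2,12) outside
  → clear

FREE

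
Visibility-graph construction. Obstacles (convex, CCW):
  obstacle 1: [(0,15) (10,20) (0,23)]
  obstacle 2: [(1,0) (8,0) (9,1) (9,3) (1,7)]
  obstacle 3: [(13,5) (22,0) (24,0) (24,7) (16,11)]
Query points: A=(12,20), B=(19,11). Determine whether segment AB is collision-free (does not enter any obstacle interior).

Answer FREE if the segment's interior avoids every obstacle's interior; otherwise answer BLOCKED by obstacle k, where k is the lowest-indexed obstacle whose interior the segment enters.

Obstacle 1 [(0,15) (10,20) (0,23)]:
  edge (0,15)–(10,20): clear
  edge (10,20)–(0,23): clear
  edge (0,23)–(0,15): clear
  midpoint (31/2,31/2) outside
  → clear
Obstacle 2 [(1,0) (8,0) (9,1) (9,3) (1,7)]:
  edge (1,0)–(8,0): clear
  edge (8,0)–(9,1): clear
  edge (9,1)–(9,3): clear
  edge (9,3)–(1,7): clear
  edge (1,7)–(1,0): clear
  midpoint (31/2,31/2) outside
  → clear
Obstacle 3 [(13,5) (22,0) (24,0) (24,7) (16,11)]:
  edge (13,5)–(22,0): clear
  edge (22,0)–(24,0): clear
  edge (24,0)–(24,7): clear
  edge (24,7)–(16,11): clear
  edge (16,11)–(13,5): clear
  midpoint (31/2,31/2) outside
  → clear

FREE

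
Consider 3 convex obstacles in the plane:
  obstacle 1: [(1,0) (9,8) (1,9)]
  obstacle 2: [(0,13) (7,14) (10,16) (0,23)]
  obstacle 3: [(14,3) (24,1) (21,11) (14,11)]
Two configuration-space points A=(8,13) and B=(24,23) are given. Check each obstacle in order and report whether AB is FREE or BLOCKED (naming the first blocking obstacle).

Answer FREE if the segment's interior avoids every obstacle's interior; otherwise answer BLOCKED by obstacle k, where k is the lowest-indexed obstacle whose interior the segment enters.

FREE

Obstacle 1 [(1,0) (9,8) (1,9)]:
  edge (1,0)–(9,8): clear
  edge (9,8)–(1,9): clear
  edge (1,9)–(1,0): clear
  midpoint (16,18) outside
  → clear
Obstacle 2 [(0,13) (7,14) (10,16) (0,23)]:
  edge (0,13)–(7,14): clear
  edge (7,14)–(10,16): clear
  edge (10,16)–(0,23): clear
  edge (0,23)–(0,13): clear
  midpoint (16,18) outside
  → clear
Obstacle 3 [(14,3) (24,1) (21,11) (14,11)]:
  edge (14,3)–(24,1): clear
  edge (24,1)–(21,11): clear
  edge (21,11)–(14,11): clear
  edge (14,11)–(14,3): clear
  midpoint (16,18) outside
  → clear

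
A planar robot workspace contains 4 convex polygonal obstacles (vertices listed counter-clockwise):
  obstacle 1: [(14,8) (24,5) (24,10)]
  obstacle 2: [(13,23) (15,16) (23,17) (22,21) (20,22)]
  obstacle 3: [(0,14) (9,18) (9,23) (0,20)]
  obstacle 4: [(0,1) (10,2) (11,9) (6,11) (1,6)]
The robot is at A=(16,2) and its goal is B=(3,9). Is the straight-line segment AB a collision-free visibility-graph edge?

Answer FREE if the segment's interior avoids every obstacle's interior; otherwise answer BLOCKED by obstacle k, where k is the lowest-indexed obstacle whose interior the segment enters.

BLOCKED by obstacle 4

Obstacle 1 [(14,8) (24,5) (24,10)]:
  edge (14,8)–(24,5): clear
  edge (24,5)–(24,10): clear
  edge (24,10)–(14,8): clear
  midpoint (19/2,11/2) outside
  → clear
Obstacle 2 [(13,23) (15,16) (23,17) (22,21) (20,22)]:
  edge (13,23)–(15,16): clear
  edge (15,16)–(23,17): clear
  edge (23,17)–(22,21): clear
  edge (22,21)–(20,22): clear
  edge (20,22)–(13,23): clear
  midpoint (19/2,11/2) outside
  → clear
Obstacle 3 [(0,14) (9,18) (9,23) (0,20)]:
  edge (0,14)–(9,18): clear
  edge (9,18)–(9,23): clear
  edge (9,23)–(0,20): clear
  edge (0,20)–(0,14): clear
  midpoint (19/2,11/2) outside
  → clear
Obstacle 4 [(0,1) (10,2) (11,9) (6,11) (1,6)]:
  edge (0,1)–(10,2): clear
  edge (10,2)–(11,9): crosses AB
  edge (11,9)–(6,11): clear
  edge (6,11)–(1,6): crosses AB
  edge (1,6)–(0,1): clear
  → BLOCKED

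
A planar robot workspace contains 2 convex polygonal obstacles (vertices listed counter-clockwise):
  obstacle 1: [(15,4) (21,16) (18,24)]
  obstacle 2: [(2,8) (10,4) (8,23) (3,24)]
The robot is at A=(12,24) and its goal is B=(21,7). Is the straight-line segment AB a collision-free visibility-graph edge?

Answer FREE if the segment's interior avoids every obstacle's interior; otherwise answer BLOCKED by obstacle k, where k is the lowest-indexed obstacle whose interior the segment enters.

Obstacle 1 [(15,4) (21,16) (18,24)]:
  edge (15,4)–(21,16): crosses AB
  edge (21,16)–(18,24): clear
  edge (18,24)–(15,4): crosses AB
  → BLOCKED
Obstacle 2 [(2,8) (10,4) (8,23) (3,24)]:
  edge (2,8)–(10,4): clear
  edge (10,4)–(8,23): clear
  edge (8,23)–(3,24): clear
  edge (3,24)–(2,8): clear
  midpoint (33/2,31/2) outside
  → clear

BLOCKED by obstacle 1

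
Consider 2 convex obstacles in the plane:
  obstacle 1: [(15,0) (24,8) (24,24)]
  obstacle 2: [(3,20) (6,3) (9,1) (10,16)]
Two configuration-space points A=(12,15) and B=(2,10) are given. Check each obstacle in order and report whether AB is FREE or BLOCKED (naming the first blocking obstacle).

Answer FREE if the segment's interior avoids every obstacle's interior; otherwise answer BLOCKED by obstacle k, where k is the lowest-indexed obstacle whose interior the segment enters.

BLOCKED by obstacle 2

Obstacle 1 [(15,0) (24,8) (24,24)]:
  edge (15,0)–(24,8): clear
  edge (24,8)–(24,24): clear
  edge (24,24)–(15,0): clear
  midpoint (7,25/2) outside
  → clear
Obstacle 2 [(3,20) (6,3) (9,1) (10,16)]:
  edge (3,20)–(6,3): crosses AB
  edge (6,3)–(9,1): clear
  edge (9,1)–(10,16): crosses AB
  edge (10,16)–(3,20): clear
  → BLOCKED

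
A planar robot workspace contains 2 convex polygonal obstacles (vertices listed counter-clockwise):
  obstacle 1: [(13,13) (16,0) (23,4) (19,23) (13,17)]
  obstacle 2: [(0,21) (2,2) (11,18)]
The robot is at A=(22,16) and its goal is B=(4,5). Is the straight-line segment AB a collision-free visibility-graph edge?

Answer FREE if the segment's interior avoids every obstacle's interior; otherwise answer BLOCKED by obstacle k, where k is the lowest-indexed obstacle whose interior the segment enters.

Obstacle 1 [(13,13) (16,0) (23,4) (19,23) (13,17)]:
  edge (13,13)–(16,0): crosses AB
  edge (16,0)–(23,4): clear
  edge (23,4)–(19,23): crosses AB
  edge (19,23)–(13,17): clear
  edge (13,17)–(13,13): clear
  → BLOCKED
Obstacle 2 [(0,21) (2,2) (11,18)]:
  edge (0,21)–(2,2): clear
  edge (2,2)–(11,18): clear
  edge (11,18)–(0,21): clear
  midpoint (13,21/2) outside
  → clear

BLOCKED by obstacle 1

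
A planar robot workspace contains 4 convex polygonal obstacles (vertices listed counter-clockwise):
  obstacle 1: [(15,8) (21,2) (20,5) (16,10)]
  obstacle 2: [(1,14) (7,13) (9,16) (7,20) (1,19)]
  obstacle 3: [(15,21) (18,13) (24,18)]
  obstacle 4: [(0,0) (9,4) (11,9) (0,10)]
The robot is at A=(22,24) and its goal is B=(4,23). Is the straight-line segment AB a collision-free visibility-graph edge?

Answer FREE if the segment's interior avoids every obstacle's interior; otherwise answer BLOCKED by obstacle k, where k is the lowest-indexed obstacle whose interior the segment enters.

FREE

Obstacle 1 [(15,8) (21,2) (20,5) (16,10)]:
  edge (15,8)–(21,2): clear
  edge (21,2)–(20,5): clear
  edge (20,5)–(16,10): clear
  edge (16,10)–(15,8): clear
  midpoint (13,47/2) outside
  → clear
Obstacle 2 [(1,14) (7,13) (9,16) (7,20) (1,19)]:
  edge (1,14)–(7,13): clear
  edge (7,13)–(9,16): clear
  edge (9,16)–(7,20): clear
  edge (7,20)–(1,19): clear
  edge (1,19)–(1,14): clear
  midpoint (13,47/2) outside
  → clear
Obstacle 3 [(15,21) (18,13) (24,18)]:
  edge (15,21)–(18,13): clear
  edge (18,13)–(24,18): clear
  edge (24,18)–(15,21): clear
  midpoint (13,47/2) outside
  → clear
Obstacle 4 [(0,0) (9,4) (11,9) (0,10)]:
  edge (0,0)–(9,4): clear
  edge (9,4)–(11,9): clear
  edge (11,9)–(0,10): clear
  edge (0,10)–(0,0): clear
  midpoint (13,47/2) outside
  → clear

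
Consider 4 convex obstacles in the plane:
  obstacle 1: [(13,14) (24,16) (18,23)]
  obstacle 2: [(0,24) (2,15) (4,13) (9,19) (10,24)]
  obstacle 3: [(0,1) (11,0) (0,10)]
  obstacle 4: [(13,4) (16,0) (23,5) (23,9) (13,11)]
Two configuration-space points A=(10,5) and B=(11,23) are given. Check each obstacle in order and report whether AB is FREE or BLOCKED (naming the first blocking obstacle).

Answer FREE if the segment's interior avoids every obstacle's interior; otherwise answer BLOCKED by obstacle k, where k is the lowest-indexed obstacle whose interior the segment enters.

FREE

Obstacle 1 [(13,14) (24,16) (18,23)]:
  edge (13,14)–(24,16): clear
  edge (24,16)–(18,23): clear
  edge (18,23)–(13,14): clear
  midpoint (21/2,14) outside
  → clear
Obstacle 2 [(0,24) (2,15) (4,13) (9,19) (10,24)]:
  edge (0,24)–(2,15): clear
  edge (2,15)–(4,13): clear
  edge (4,13)–(9,19): clear
  edge (9,19)–(10,24): clear
  edge (10,24)–(0,24): clear
  midpoint (21/2,14) outside
  → clear
Obstacle 3 [(0,1) (11,0) (0,10)]:
  edge (0,1)–(11,0): clear
  edge (11,0)–(0,10): clear
  edge (0,10)–(0,1): clear
  midpoint (21/2,14) outside
  → clear
Obstacle 4 [(13,4) (16,0) (23,5) (23,9) (13,11)]:
  edge (13,4)–(16,0): clear
  edge (16,0)–(23,5): clear
  edge (23,5)–(23,9): clear
  edge (23,9)–(13,11): clear
  edge (13,11)–(13,4): clear
  midpoint (21/2,14) outside
  → clear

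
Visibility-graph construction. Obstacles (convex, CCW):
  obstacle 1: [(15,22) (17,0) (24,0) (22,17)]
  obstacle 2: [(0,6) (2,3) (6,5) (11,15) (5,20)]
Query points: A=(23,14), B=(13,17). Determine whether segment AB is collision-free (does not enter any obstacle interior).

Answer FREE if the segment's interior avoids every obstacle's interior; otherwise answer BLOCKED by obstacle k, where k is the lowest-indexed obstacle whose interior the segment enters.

Obstacle 1 [(15,22) (17,0) (24,0) (22,17)]:
  edge (15,22)–(17,0): crosses AB
  edge (17,0)–(24,0): clear
  edge (24,0)–(22,17): crosses AB
  edge (22,17)–(15,22): clear
  → BLOCKED
Obstacle 2 [(0,6) (2,3) (6,5) (11,15) (5,20)]:
  edge (0,6)–(2,3): clear
  edge (2,3)–(6,5): clear
  edge (6,5)–(11,15): clear
  edge (11,15)–(5,20): clear
  edge (5,20)–(0,6): clear
  midpoint (18,31/2) outside
  → clear

BLOCKED by obstacle 1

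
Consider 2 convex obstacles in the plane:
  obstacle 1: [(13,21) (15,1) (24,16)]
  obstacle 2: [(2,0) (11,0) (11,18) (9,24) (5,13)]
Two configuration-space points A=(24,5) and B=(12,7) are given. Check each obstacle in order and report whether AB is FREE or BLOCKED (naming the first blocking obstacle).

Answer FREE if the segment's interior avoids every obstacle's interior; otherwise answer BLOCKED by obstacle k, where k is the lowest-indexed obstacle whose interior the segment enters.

BLOCKED by obstacle 1

Obstacle 1 [(13,21) (15,1) (24,16)]:
  edge (13,21)–(15,1): crosses AB
  edge (15,1)–(24,16): crosses AB
  edge (24,16)–(13,21): clear
  → BLOCKED
Obstacle 2 [(2,0) (11,0) (11,18) (9,24) (5,13)]:
  edge (2,0)–(11,0): clear
  edge (11,0)–(11,18): clear
  edge (11,18)–(9,24): clear
  edge (9,24)–(5,13): clear
  edge (5,13)–(2,0): clear
  midpoint (18,6) outside
  → clear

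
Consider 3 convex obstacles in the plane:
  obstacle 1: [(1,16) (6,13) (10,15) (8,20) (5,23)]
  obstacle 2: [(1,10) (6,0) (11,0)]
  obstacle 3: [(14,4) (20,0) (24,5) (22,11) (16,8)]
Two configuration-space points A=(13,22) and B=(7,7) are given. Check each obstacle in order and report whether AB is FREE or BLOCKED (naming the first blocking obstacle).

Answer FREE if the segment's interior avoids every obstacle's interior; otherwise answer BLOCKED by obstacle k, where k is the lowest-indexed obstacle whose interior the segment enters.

FREE

Obstacle 1 [(1,16) (6,13) (10,15) (8,20) (5,23)]:
  edge (1,16)–(6,13): clear
  edge (6,13)–(10,15): clear
  edge (10,15)–(8,20): clear
  edge (8,20)–(5,23): clear
  edge (5,23)–(1,16): clear
  midpoint (10,29/2) outside
  → clear
Obstacle 2 [(1,10) (6,0) (11,0)]:
  edge (1,10)–(6,0): clear
  edge (6,0)–(11,0): clear
  edge (11,0)–(1,10): clear
  midpoint (10,29/2) outside
  → clear
Obstacle 3 [(14,4) (20,0) (24,5) (22,11) (16,8)]:
  edge (14,4)–(20,0): clear
  edge (20,0)–(24,5): clear
  edge (24,5)–(22,11): clear
  edge (22,11)–(16,8): clear
  edge (16,8)–(14,4): clear
  midpoint (10,29/2) outside
  → clear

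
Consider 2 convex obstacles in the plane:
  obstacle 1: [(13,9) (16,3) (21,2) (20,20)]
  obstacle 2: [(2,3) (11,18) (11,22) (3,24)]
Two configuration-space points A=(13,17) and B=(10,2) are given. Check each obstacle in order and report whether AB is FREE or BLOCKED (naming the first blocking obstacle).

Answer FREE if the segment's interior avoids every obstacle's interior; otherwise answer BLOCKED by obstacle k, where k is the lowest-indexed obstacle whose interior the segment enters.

Obstacle 1 [(13,9) (16,3) (21,2) (20,20)]:
  edge (13,9)–(16,3): clear
  edge (16,3)–(21,2): clear
  edge (21,2)–(20,20): clear
  edge (20,20)–(13,9): clear
  midpoint (23/2,19/2) outside
  → clear
Obstacle 2 [(2,3) (11,18) (11,22) (3,24)]:
  edge (2,3)–(11,18): clear
  edge (11,18)–(11,22): clear
  edge (11,22)–(3,24): clear
  edge (3,24)–(2,3): clear
  midpoint (23/2,19/2) outside
  → clear

FREE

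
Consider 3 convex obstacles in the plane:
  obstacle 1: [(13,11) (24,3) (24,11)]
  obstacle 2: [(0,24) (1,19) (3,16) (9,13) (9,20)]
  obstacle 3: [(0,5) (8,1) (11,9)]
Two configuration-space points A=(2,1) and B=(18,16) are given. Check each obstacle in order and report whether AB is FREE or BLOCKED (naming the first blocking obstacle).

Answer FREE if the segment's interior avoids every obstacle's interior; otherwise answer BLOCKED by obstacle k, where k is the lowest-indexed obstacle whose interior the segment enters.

Obstacle 1 [(13,11) (24,3) (24,11)]:
  edge (13,11)–(24,3): clear
  edge (24,3)–(24,11): clear
  edge (24,11)–(13,11): clear
  midpoint (10,17/2) outside
  → clear
Obstacle 2 [(0,24) (1,19) (3,16) (9,13) (9,20)]:
  edge (0,24)–(1,19): clear
  edge (1,19)–(3,16): clear
  edge (3,16)–(9,13): clear
  edge (9,13)–(9,20): clear
  edge (9,20)–(0,24): clear
  midpoint (10,17/2) outside
  → clear
Obstacle 3 [(0,5) (8,1) (11,9)]:
  edge (0,5)–(8,1): crosses AB
  edge (8,1)–(11,9): clear
  edge (11,9)–(0,5): crosses AB
  → BLOCKED

BLOCKED by obstacle 3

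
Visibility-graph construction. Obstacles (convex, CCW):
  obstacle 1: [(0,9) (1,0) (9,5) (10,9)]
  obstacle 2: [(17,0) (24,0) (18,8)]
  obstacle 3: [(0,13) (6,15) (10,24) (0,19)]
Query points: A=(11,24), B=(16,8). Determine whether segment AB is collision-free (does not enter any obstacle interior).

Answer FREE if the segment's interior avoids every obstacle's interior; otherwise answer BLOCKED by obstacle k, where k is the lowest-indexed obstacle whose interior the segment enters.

FREE

Obstacle 1 [(0,9) (1,0) (9,5) (10,9)]:
  edge (0,9)–(1,0): clear
  edge (1,0)–(9,5): clear
  edge (9,5)–(10,9): clear
  edge (10,9)–(0,9): clear
  midpoint (27/2,16) outside
  → clear
Obstacle 2 [(17,0) (24,0) (18,8)]:
  edge (17,0)–(24,0): clear
  edge (24,0)–(18,8): clear
  edge (18,8)–(17,0): clear
  midpoint (27/2,16) outside
  → clear
Obstacle 3 [(0,13) (6,15) (10,24) (0,19)]:
  edge (0,13)–(6,15): clear
  edge (6,15)–(10,24): clear
  edge (10,24)–(0,19): clear
  edge (0,19)–(0,13): clear
  midpoint (27/2,16) outside
  → clear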